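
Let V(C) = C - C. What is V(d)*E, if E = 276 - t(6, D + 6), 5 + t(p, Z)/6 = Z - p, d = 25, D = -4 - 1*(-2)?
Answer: 0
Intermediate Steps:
D = -2 (D = -4 + 2 = -2)
t(p, Z) = -30 - 6*p + 6*Z (t(p, Z) = -30 + 6*(Z - p) = -30 + (-6*p + 6*Z) = -30 - 6*p + 6*Z)
V(C) = 0
E = 318 (E = 276 - (-30 - 6*6 + 6*(-2 + 6)) = 276 - (-30 - 36 + 6*4) = 276 - (-30 - 36 + 24) = 276 - 1*(-42) = 276 + 42 = 318)
V(d)*E = 0*318 = 0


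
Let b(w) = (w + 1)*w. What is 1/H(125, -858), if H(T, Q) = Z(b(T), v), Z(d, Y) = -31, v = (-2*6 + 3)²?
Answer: -1/31 ≈ -0.032258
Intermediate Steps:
b(w) = w*(1 + w) (b(w) = (1 + w)*w = w*(1 + w))
v = 81 (v = (-12 + 3)² = (-9)² = 81)
H(T, Q) = -31
1/H(125, -858) = 1/(-31) = -1/31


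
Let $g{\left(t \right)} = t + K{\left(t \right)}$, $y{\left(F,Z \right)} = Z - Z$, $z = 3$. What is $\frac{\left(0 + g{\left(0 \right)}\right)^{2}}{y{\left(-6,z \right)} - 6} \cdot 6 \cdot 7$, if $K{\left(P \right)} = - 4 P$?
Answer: $0$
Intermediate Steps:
$y{\left(F,Z \right)} = 0$
$g{\left(t \right)} = - 3 t$ ($g{\left(t \right)} = t - 4 t = - 3 t$)
$\frac{\left(0 + g{\left(0 \right)}\right)^{2}}{y{\left(-6,z \right)} - 6} \cdot 6 \cdot 7 = \frac{\left(0 - 0\right)^{2}}{0 - 6} \cdot 6 \cdot 7 = \frac{\left(0 + 0\right)^{2}}{-6} \cdot 42 = - \frac{0^{2}}{6} \cdot 42 = \left(- \frac{1}{6}\right) 0 \cdot 42 = 0 \cdot 42 = 0$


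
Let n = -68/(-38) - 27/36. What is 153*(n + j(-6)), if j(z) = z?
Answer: -57681/76 ≈ -758.96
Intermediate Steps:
n = 79/76 (n = -68*(-1/38) - 27*1/36 = 34/19 - 3/4 = 79/76 ≈ 1.0395)
153*(n + j(-6)) = 153*(79/76 - 6) = 153*(-377/76) = -57681/76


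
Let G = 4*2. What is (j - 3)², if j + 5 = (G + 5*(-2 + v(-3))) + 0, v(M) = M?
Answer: 625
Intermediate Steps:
G = 8
j = -22 (j = -5 + ((8 + 5*(-2 - 3)) + 0) = -5 + ((8 + 5*(-5)) + 0) = -5 + ((8 - 25) + 0) = -5 + (-17 + 0) = -5 - 17 = -22)
(j - 3)² = (-22 - 3)² = (-25)² = 625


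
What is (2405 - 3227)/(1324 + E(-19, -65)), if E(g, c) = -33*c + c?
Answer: -411/1702 ≈ -0.24148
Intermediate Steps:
E(g, c) = -32*c
(2405 - 3227)/(1324 + E(-19, -65)) = (2405 - 3227)/(1324 - 32*(-65)) = -822/(1324 + 2080) = -822/3404 = -822*1/3404 = -411/1702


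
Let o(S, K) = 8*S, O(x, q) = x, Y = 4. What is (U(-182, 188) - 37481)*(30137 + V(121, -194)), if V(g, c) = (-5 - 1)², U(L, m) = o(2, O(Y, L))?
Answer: -1130431445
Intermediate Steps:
U(L, m) = 16 (U(L, m) = 8*2 = 16)
V(g, c) = 36 (V(g, c) = (-6)² = 36)
(U(-182, 188) - 37481)*(30137 + V(121, -194)) = (16 - 37481)*(30137 + 36) = -37465*30173 = -1130431445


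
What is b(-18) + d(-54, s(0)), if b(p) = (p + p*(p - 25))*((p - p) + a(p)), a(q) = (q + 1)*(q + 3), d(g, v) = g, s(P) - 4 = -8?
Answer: 192726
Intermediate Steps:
s(P) = -4 (s(P) = 4 - 8 = -4)
a(q) = (1 + q)*(3 + q)
b(p) = (p + p*(-25 + p))*(3 + p² + 4*p) (b(p) = (p + p*(p - 25))*((p - p) + (3 + p² + 4*p)) = (p + p*(-25 + p))*(0 + (3 + p² + 4*p)) = (p + p*(-25 + p))*(3 + p² + 4*p))
b(-18) + d(-54, s(0)) = -18*(-24 - 18)*(3 + (-18)² + 4*(-18)) - 54 = -18*(-42)*(3 + 324 - 72) - 54 = -18*(-42)*255 - 54 = 192780 - 54 = 192726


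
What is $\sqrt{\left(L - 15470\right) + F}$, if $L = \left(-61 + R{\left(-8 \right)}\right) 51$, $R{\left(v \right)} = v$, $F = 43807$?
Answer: $\sqrt{24818} \approx 157.54$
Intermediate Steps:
$L = -3519$ ($L = \left(-61 - 8\right) 51 = \left(-69\right) 51 = -3519$)
$\sqrt{\left(L - 15470\right) + F} = \sqrt{\left(-3519 - 15470\right) + 43807} = \sqrt{-18989 + 43807} = \sqrt{24818}$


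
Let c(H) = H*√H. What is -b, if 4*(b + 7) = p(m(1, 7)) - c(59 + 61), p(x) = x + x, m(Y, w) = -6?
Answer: 10 + 60*√30 ≈ 338.63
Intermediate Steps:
c(H) = H^(3/2)
p(x) = 2*x
b = -10 - 60*√30 (b = -7 + (2*(-6) - (59 + 61)^(3/2))/4 = -7 + (-12 - 120^(3/2))/4 = -7 + (-12 - 240*√30)/4 = -7 + (-3 - 60*√30) = -10 - 60*√30 ≈ -338.63)
-b = -(-10 - 60*√30) = 10 + 60*√30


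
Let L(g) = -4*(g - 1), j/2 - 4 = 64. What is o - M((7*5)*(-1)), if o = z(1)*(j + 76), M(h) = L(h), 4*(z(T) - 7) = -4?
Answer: 1128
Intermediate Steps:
j = 136 (j = 8 + 2*64 = 8 + 128 = 136)
z(T) = 6 (z(T) = 7 + (1/4)*(-4) = 7 - 1 = 6)
L(g) = 4 - 4*g (L(g) = -4*(-1 + g) = 4 - 4*g)
M(h) = 4 - 4*h
o = 1272 (o = 6*(136 + 76) = 6*212 = 1272)
o - M((7*5)*(-1)) = 1272 - (4 - 4*7*5*(-1)) = 1272 - (4 - 140*(-1)) = 1272 - (4 - 4*(-35)) = 1272 - (4 + 140) = 1272 - 1*144 = 1272 - 144 = 1128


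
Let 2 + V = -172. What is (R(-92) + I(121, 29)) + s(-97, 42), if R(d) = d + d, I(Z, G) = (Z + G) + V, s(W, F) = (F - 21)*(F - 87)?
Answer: -1153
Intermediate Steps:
V = -174 (V = -2 - 172 = -174)
s(W, F) = (-87 + F)*(-21 + F) (s(W, F) = (-21 + F)*(-87 + F) = (-87 + F)*(-21 + F))
I(Z, G) = -174 + G + Z (I(Z, G) = (Z + G) - 174 = (G + Z) - 174 = -174 + G + Z)
R(d) = 2*d
(R(-92) + I(121, 29)) + s(-97, 42) = (2*(-92) + (-174 + 29 + 121)) + (1827 + 42**2 - 108*42) = (-184 - 24) + (1827 + 1764 - 4536) = -208 - 945 = -1153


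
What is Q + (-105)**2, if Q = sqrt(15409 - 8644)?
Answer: 11025 + sqrt(6765) ≈ 11107.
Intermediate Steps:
Q = sqrt(6765) ≈ 82.250
Q + (-105)**2 = sqrt(6765) + (-105)**2 = sqrt(6765) + 11025 = 11025 + sqrt(6765)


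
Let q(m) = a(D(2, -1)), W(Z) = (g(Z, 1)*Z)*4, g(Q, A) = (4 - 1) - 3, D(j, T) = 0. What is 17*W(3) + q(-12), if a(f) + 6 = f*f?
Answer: -6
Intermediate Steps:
g(Q, A) = 0 (g(Q, A) = 3 - 3 = 0)
a(f) = -6 + f**2 (a(f) = -6 + f*f = -6 + f**2)
W(Z) = 0 (W(Z) = (0*Z)*4 = 0*4 = 0)
q(m) = -6 (q(m) = -6 + 0**2 = -6 + 0 = -6)
17*W(3) + q(-12) = 17*0 - 6 = 0 - 6 = -6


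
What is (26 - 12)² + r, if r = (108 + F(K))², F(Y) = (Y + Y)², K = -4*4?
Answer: 1281620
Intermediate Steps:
K = -16
F(Y) = 4*Y² (F(Y) = (2*Y)² = 4*Y²)
r = 1281424 (r = (108 + 4*(-16)²)² = (108 + 4*256)² = (108 + 1024)² = 1132² = 1281424)
(26 - 12)² + r = (26 - 12)² + 1281424 = 14² + 1281424 = 196 + 1281424 = 1281620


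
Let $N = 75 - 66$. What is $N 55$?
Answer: $495$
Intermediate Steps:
$N = 9$ ($N = 75 - 66 = 9$)
$N 55 = 9 \cdot 55 = 495$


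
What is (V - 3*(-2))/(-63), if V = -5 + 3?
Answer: -4/63 ≈ -0.063492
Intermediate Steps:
V = -2
(V - 3*(-2))/(-63) = (-2 - 3*(-2))/(-63) = (-2 + 6)*(-1/63) = 4*(-1/63) = -4/63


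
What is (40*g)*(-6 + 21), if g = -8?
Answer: -4800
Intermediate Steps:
(40*g)*(-6 + 21) = (40*(-8))*(-6 + 21) = -320*15 = -4800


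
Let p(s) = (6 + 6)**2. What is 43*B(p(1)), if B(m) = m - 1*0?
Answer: 6192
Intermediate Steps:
p(s) = 144 (p(s) = 12**2 = 144)
B(m) = m (B(m) = m + 0 = m)
43*B(p(1)) = 43*144 = 6192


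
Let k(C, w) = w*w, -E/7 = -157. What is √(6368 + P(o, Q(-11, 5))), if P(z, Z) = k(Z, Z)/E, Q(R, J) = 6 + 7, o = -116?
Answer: √7691462499/1099 ≈ 79.801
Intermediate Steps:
E = 1099 (E = -7*(-157) = 1099)
k(C, w) = w²
Q(R, J) = 13
P(z, Z) = Z²/1099
√(6368 + P(o, Q(-11, 5))) = √(6368 + (1/1099)*13²) = √(6368 + (1/1099)*169) = √(6368 + 169/1099) = √(6998601/1099) = √7691462499/1099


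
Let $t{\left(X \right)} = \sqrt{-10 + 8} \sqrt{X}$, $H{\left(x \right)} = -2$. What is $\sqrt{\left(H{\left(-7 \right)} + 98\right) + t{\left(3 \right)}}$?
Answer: $\sqrt{96 + i \sqrt{6}} \approx 9.7988 + 0.125 i$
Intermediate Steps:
$t{\left(X \right)} = i \sqrt{2} \sqrt{X}$ ($t{\left(X \right)} = \sqrt{-2} \sqrt{X} = i \sqrt{2} \sqrt{X}$)
$\sqrt{\left(H{\left(-7 \right)} + 98\right) + t{\left(3 \right)}} = \sqrt{\left(-2 + 98\right) + i \sqrt{2} \sqrt{3}} = \sqrt{96 + i \sqrt{6}}$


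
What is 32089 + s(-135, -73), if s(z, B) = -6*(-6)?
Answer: 32125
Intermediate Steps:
s(z, B) = 36
32089 + s(-135, -73) = 32089 + 36 = 32125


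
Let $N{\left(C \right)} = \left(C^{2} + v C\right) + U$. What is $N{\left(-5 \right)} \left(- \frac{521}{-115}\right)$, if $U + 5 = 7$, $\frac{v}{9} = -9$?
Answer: $\frac{225072}{115} \approx 1957.1$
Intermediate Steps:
$v = -81$ ($v = 9 \left(-9\right) = -81$)
$U = 2$ ($U = -5 + 7 = 2$)
$N{\left(C \right)} = 2 + C^{2} - 81 C$ ($N{\left(C \right)} = \left(C^{2} - 81 C\right) + 2 = 2 + C^{2} - 81 C$)
$N{\left(-5 \right)} \left(- \frac{521}{-115}\right) = \left(2 + \left(-5\right)^{2} - -405\right) \left(- \frac{521}{-115}\right) = \left(2 + 25 + 405\right) \left(\left(-521\right) \left(- \frac{1}{115}\right)\right) = 432 \cdot \frac{521}{115} = \frac{225072}{115}$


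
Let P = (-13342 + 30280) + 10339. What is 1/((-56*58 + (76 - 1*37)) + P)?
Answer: 1/24068 ≈ 4.1549e-5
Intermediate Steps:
P = 27277 (P = 16938 + 10339 = 27277)
1/((-56*58 + (76 - 1*37)) + P) = 1/((-56*58 + (76 - 1*37)) + 27277) = 1/((-3248 + (76 - 37)) + 27277) = 1/((-3248 + 39) + 27277) = 1/(-3209 + 27277) = 1/24068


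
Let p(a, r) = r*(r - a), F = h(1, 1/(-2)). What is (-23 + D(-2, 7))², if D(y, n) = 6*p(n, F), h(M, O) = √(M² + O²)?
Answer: 9781/4 + 651*√5 ≈ 3900.9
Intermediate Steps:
F = √5/2 (F = √(1² + (1/(-2))²) = √(1 + (1*(-½))²) = √(1 + (-½)²) = √(1 + ¼) = √(5/4) = √5/2 ≈ 1.1180)
D(y, n) = 3*√5*(√5/2 - n) (D(y, n) = 6*((√5/2)*(√5/2 - n)) = 6*(√5*(√5/2 - n)/2) = 3*√5*(√5/2 - n))
(-23 + D(-2, 7))² = (-23 + (15/2 - 3*7*√5))² = (-23 + (15/2 - 21*√5))² = (-31/2 - 21*√5)²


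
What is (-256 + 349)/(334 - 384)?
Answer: -93/50 ≈ -1.8600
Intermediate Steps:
(-256 + 349)/(334 - 384) = 93/(-50) = 93*(-1/50) = -93/50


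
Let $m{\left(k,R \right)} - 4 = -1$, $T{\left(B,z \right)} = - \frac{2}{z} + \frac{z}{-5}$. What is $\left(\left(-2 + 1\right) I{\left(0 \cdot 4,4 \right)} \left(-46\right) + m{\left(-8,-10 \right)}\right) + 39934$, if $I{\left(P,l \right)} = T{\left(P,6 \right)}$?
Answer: $\frac{597997}{15} \approx 39866.0$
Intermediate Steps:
$T{\left(B,z \right)} = - \frac{2}{z} - \frac{z}{5}$ ($T{\left(B,z \right)} = - \frac{2}{z} + z \left(- \frac{1}{5}\right) = - \frac{2}{z} - \frac{z}{5}$)
$I{\left(P,l \right)} = - \frac{23}{15}$ ($I{\left(P,l \right)} = - \frac{2}{6} - \frac{6}{5} = \left(-2\right) \frac{1}{6} - \frac{6}{5} = - \frac{1}{3} - \frac{6}{5} = - \frac{23}{15}$)
$m{\left(k,R \right)} = 3$ ($m{\left(k,R \right)} = 4 - 1 = 3$)
$\left(\left(-2 + 1\right) I{\left(0 \cdot 4,4 \right)} \left(-46\right) + m{\left(-8,-10 \right)}\right) + 39934 = \left(\left(-2 + 1\right) \left(- \frac{23}{15}\right) \left(-46\right) + 3\right) + 39934 = \left(\left(-1\right) \left(- \frac{23}{15}\right) \left(-46\right) + 3\right) + 39934 = \left(\frac{23}{15} \left(-46\right) + 3\right) + 39934 = \left(- \frac{1058}{15} + 3\right) + 39934 = - \frac{1013}{15} + 39934 = \frac{597997}{15}$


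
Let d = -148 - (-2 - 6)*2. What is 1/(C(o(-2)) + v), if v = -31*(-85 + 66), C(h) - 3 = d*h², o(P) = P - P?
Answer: 1/592 ≈ 0.0016892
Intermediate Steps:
d = -132 (d = -148 - (-8)*2 = -148 - 1*(-16) = -148 + 16 = -132)
o(P) = 0
C(h) = 3 - 132*h²
v = 589 (v = -31*(-19) = 589)
1/(C(o(-2)) + v) = 1/((3 - 132*0²) + 589) = 1/((3 - 132*0) + 589) = 1/((3 + 0) + 589) = 1/(3 + 589) = 1/592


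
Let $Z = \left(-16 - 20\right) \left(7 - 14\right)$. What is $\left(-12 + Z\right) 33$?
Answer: $7920$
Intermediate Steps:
$Z = 252$ ($Z = \left(-36\right) \left(-7\right) = 252$)
$\left(-12 + Z\right) 33 = \left(-12 + 252\right) 33 = 240 \cdot 33 = 7920$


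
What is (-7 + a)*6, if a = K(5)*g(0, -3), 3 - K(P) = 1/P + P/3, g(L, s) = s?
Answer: -312/5 ≈ -62.400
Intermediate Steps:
K(P) = 3 - 1/P - P/3 (K(P) = 3 - (1/P + P/3) = 3 + (-1/P - P/3) = 3 - 1/P - P/3)
a = -17/5 (a = (3 - 1/5 - ⅓*5)*(-3) = (3 - 1*⅕ - 5/3)*(-3) = (3 - ⅕ - 5/3)*(-3) = (17/15)*(-3) = -17/5 ≈ -3.4000)
(-7 + a)*6 = (-7 - 17/5)*6 = -52/5*6 = -312/5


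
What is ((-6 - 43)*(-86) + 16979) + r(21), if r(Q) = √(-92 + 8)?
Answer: 21193 + 2*I*√21 ≈ 21193.0 + 9.1651*I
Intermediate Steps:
r(Q) = 2*I*√21 (r(Q) = √(-84) = 2*I*√21)
((-6 - 43)*(-86) + 16979) + r(21) = ((-6 - 43)*(-86) + 16979) + 2*I*√21 = (-49*(-86) + 16979) + 2*I*√21 = (4214 + 16979) + 2*I*√21 = 21193 + 2*I*√21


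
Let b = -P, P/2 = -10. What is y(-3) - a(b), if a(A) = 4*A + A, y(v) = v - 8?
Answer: -111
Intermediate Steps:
P = -20 (P = 2*(-10) = -20)
y(v) = -8 + v
b = 20 (b = -1*(-20) = 20)
a(A) = 5*A
y(-3) - a(b) = (-8 - 3) - 5*20 = -11 - 1*100 = -11 - 100 = -111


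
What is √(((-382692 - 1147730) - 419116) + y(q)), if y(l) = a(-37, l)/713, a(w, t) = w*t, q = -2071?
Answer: I*√991030048471/713 ≈ 1396.2*I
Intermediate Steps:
a(w, t) = t*w
y(l) = -37*l/713 (y(l) = (l*(-37))/713 = -37*l*(1/713) = -37*l/713)
√(((-382692 - 1147730) - 419116) + y(q)) = √(((-382692 - 1147730) - 419116) - 37/713*(-2071)) = √((-1530422 - 419116) + 76627/713) = √(-1949538 + 76627/713) = √(-1389943967/713) = I*√991030048471/713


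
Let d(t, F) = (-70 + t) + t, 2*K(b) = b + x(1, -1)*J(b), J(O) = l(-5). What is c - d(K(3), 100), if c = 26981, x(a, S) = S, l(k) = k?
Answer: 27043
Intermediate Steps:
J(O) = -5
K(b) = 5/2 + b/2 (K(b) = (b - 1*(-5))/2 = (b + 5)/2 = (5 + b)/2 = 5/2 + b/2)
d(t, F) = -70 + 2*t
c - d(K(3), 100) = 26981 - (-70 + 2*(5/2 + (1/2)*3)) = 26981 - (-70 + 2*(5/2 + 3/2)) = 26981 - (-70 + 2*4) = 26981 - (-70 + 8) = 26981 - 1*(-62) = 26981 + 62 = 27043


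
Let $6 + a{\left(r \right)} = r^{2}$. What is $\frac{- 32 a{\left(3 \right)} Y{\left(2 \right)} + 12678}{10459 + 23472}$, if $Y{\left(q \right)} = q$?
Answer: $\frac{12486}{33931} \approx 0.36798$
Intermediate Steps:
$a{\left(r \right)} = -6 + r^{2}$
$\frac{- 32 a{\left(3 \right)} Y{\left(2 \right)} + 12678}{10459 + 23472} = \frac{- 32 \left(-6 + 3^{2}\right) 2 + 12678}{10459 + 23472} = \frac{- 32 \left(-6 + 9\right) 2 + 12678}{33931} = \left(\left(-32\right) 3 \cdot 2 + 12678\right) \frac{1}{33931} = \left(\left(-96\right) 2 + 12678\right) \frac{1}{33931} = \left(-192 + 12678\right) \frac{1}{33931} = 12486 \cdot \frac{1}{33931} = \frac{12486}{33931}$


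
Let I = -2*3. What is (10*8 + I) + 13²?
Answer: 243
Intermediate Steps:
I = -6
(10*8 + I) + 13² = (10*8 - 6) + 13² = (80 - 6) + 169 = 74 + 169 = 243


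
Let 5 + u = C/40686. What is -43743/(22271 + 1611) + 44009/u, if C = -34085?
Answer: -42772308874113/5672333230 ≈ -7540.5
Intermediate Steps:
u = -237515/40686 (u = -5 - 34085/40686 = -237515/40686 ≈ -5.8378)
-43743/(22271 + 1611) + 44009/u = -43743/(22271 + 1611) + 44009/(-237515/40686) = -43743/23882 + 44009*(-40686/237515) = -43743*1/23882 - 1790550174/237515 = -43743/23882 - 1790550174/237515 = -42772308874113/5672333230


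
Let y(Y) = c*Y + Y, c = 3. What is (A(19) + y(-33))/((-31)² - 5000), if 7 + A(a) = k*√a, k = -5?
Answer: 139/4039 + 5*√19/4039 ≈ 0.039810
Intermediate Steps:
y(Y) = 4*Y (y(Y) = 3*Y + Y = 4*Y)
A(a) = -7 - 5*√a
(A(19) + y(-33))/((-31)² - 5000) = ((-7 - 5*√19) + 4*(-33))/((-31)² - 5000) = ((-7 - 5*√19) - 132)/(961 - 5000) = (-139 - 5*√19)/(-4039) = (-139 - 5*√19)*(-1/4039) = 139/4039 + 5*√19/4039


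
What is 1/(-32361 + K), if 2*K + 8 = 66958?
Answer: 1/1114 ≈ 0.00089767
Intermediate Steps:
K = 33475 (K = -4 + (1/2)*66958 = -4 + 33479 = 33475)
1/(-32361 + K) = 1/(-32361 + 33475) = 1/1114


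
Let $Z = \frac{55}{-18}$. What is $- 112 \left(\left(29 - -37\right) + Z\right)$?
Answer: $- \frac{63448}{9} \approx -7049.8$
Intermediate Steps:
$Z = - \frac{55}{18}$ ($Z = 55 \left(- \frac{1}{18}\right) = - \frac{55}{18} \approx -3.0556$)
$- 112 \left(\left(29 - -37\right) + Z\right) = - 112 \left(\left(29 - -37\right) - \frac{55}{18}\right) = - 112 \left(\left(29 + 37\right) - \frac{55}{18}\right) = - 112 \left(66 - \frac{55}{18}\right) = \left(-112\right) \frac{1133}{18} = - \frac{63448}{9}$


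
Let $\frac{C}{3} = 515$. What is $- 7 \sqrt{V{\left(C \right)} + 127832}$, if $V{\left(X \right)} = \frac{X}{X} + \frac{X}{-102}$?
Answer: $- \frac{7 \sqrt{147757438}}{34} \approx -2502.6$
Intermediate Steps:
$C = 1545$ ($C = 3 \cdot 515 = 1545$)
$V{\left(X \right)} = 1 - \frac{X}{102}$ ($V{\left(X \right)} = 1 + X \left(- \frac{1}{102}\right) = 1 - \frac{X}{102}$)
$- 7 \sqrt{V{\left(C \right)} + 127832} = - 7 \sqrt{\left(1 - \frac{515}{34}\right) + 127832} = - 7 \sqrt{- \frac{481}{34} + 127832} = - 7 \sqrt{\frac{4345807}{34}} = - 7 \frac{\sqrt{147757438}}{34} = - \frac{7 \sqrt{147757438}}{34}$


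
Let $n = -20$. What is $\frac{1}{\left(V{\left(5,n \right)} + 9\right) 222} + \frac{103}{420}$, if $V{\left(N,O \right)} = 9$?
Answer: $\frac{17167}{69930} \approx 0.24549$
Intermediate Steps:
$\frac{1}{\left(V{\left(5,n \right)} + 9\right) 222} + \frac{103}{420} = \frac{1}{\left(9 + 9\right) 222} + \frac{103}{420} = \frac{1}{18} \cdot \frac{1}{222} + 103 \cdot \frac{1}{420} = \frac{1}{18} \cdot \frac{1}{222} + \frac{103}{420} = \frac{1}{3996} + \frac{103}{420} = \frac{17167}{69930}$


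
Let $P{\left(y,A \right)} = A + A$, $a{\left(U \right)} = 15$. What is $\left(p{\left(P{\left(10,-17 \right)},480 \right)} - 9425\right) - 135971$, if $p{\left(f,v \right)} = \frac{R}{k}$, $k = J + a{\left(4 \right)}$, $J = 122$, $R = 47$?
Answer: $- \frac{19919205}{137} \approx -1.454 \cdot 10^{5}$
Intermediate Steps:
$P{\left(y,A \right)} = 2 A$
$k = 137$ ($k = 122 + 15 = 137$)
$p{\left(f,v \right)} = \frac{47}{137}$
$\left(p{\left(P{\left(10,-17 \right)},480 \right)} - 9425\right) - 135971 = \left(\frac{47}{137} - 9425\right) - 135971 = - \frac{1291178}{137} - 135971 = - \frac{19919205}{137}$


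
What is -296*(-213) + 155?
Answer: 63203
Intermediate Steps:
-296*(-213) + 155 = 63048 + 155 = 63203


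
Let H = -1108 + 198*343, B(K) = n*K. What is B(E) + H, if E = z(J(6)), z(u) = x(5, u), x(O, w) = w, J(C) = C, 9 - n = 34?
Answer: 66656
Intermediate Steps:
n = -25 (n = 9 - 1*34 = 9 - 34 = -25)
z(u) = u
E = 6
B(K) = -25*K
H = 66806 (H = -1108 + 67914 = 66806)
B(E) + H = -25*6 + 66806 = -150 + 66806 = 66656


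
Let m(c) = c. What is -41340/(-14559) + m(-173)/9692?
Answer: 132716191/47035276 ≈ 2.8216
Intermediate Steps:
-41340/(-14559) + m(-173)/9692 = -41340/(-14559) - 173/9692 = -41340*(-1/14559) - 173*1/9692 = 13780/4853 - 173/9692 = 132716191/47035276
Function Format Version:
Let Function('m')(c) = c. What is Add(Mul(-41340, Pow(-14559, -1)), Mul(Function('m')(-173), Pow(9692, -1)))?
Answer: Rational(132716191, 47035276) ≈ 2.8216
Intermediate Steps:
Add(Mul(-41340, Pow(-14559, -1)), Mul(Function('m')(-173), Pow(9692, -1))) = Add(Mul(-41340, Pow(-14559, -1)), Mul(-173, Pow(9692, -1))) = Add(Mul(-41340, Rational(-1, 14559)), Mul(-173, Rational(1, 9692))) = Add(Rational(13780, 4853), Rational(-173, 9692)) = Rational(132716191, 47035276)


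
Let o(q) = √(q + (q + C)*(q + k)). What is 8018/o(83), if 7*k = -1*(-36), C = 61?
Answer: 8018*√626003/89429 ≈ 70.938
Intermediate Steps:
k = 36/7 (k = (-1*(-36))/7 = (⅐)*36 = 36/7 ≈ 5.1429)
o(q) = √(q + (61 + q)*(36/7 + q)) (o(q) = √(q + (q + 61)*(q + 36/7)) = √(q + (61 + q)*(36/7 + q)))
8018/o(83) = 8018/((√(15372 + 49*83² + 3290*83)/7)) = 8018/((√(15372 + 49*6889 + 273070)/7)) = 8018/((√(15372 + 337561 + 273070)/7)) = 8018/((√626003/7)) = 8018*(√626003/89429) = 8018*√626003/89429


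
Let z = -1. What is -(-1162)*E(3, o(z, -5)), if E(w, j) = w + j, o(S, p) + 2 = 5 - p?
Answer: 12782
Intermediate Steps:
o(S, p) = 3 - p (o(S, p) = -2 + (5 - p) = 3 - p)
E(w, j) = j + w
-(-1162)*E(3, o(z, -5)) = -(-1162)*((3 - 1*(-5)) + 3) = -(-1162)*((3 + 5) + 3) = -(-1162)*(8 + 3) = -(-1162)*11 = -1162*(-11) = 12782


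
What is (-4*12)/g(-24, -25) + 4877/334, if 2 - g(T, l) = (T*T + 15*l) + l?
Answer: 144105/9686 ≈ 14.878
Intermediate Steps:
g(T, l) = 2 - T**2 - 16*l (g(T, l) = 2 - ((T*T + 15*l) + l) = 2 - ((T**2 + 15*l) + l) = 2 - (T**2 + 16*l) = 2 + (-T**2 - 16*l) = 2 - T**2 - 16*l)
(-4*12)/g(-24, -25) + 4877/334 = (-4*12)/(2 - 1*(-24)**2 - 16*(-25)) + 4877/334 = -48/(2 - 1*576 + 400) + 4877*(1/334) = -48/(2 - 576 + 400) + 4877/334 = -48/(-174) + 4877/334 = -48*(-1/174) + 4877/334 = 8/29 + 4877/334 = 144105/9686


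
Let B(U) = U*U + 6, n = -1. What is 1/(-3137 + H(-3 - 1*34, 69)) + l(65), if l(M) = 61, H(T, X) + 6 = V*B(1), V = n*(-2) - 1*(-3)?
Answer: 189587/3108 ≈ 61.000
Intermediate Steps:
B(U) = 6 + U**2 (B(U) = U**2 + 6 = 6 + U**2)
V = 5 (V = -1*(-2) - 1*(-3) = 2 + 3 = 5)
H(T, X) = 29 (H(T, X) = -6 + 5*(6 + 1**2) = -6 + 5*(6 + 1) = -6 + 5*7 = -6 + 35 = 29)
1/(-3137 + H(-3 - 1*34, 69)) + l(65) = 1/(-3137 + 29) + 61 = 1/(-3108) + 61 = -1/3108 + 61 = 189587/3108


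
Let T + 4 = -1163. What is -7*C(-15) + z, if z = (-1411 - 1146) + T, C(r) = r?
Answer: -3619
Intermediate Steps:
T = -1167 (T = -4 - 1163 = -1167)
z = -3724 (z = (-1411 - 1146) - 1167 = -2557 - 1167 = -3724)
-7*C(-15) + z = -7*(-15) - 3724 = 105 - 3724 = -3619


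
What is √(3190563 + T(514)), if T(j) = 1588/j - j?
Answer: √210699750459/257 ≈ 1786.1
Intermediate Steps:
T(j) = -j + 1588/j
√(3190563 + T(514)) = √(3190563 + (-1*514 + 1588/514)) = √(3190563 + (-514 + 1588*(1/514))) = √(3190563 + (-514 + 794/257)) = √(3190563 - 131304/257) = √(819843387/257) = √210699750459/257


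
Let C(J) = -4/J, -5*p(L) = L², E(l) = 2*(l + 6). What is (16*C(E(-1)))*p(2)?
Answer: 128/25 ≈ 5.1200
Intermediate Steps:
E(l) = 12 + 2*l (E(l) = 2*(6 + l) = 12 + 2*l)
p(L) = -L²/5
(16*C(E(-1)))*p(2) = (16*(-4/(12 + 2*(-1))))*(-⅕*2²) = (16*(-4/(12 - 2)))*(-⅕*4) = (16*(-4/10))*(-⅘) = (16*(-4*⅒))*(-⅘) = (16*(-⅖))*(-⅘) = -32/5*(-⅘) = 128/25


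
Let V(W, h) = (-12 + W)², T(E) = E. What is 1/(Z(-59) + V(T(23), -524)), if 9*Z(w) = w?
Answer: 9/1030 ≈ 0.0087379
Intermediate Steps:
Z(w) = w/9
1/(Z(-59) + V(T(23), -524)) = 1/((⅑)*(-59) + (-12 + 23)²) = 1/(-59/9 + 11²) = 1/(-59/9 + 121) = 1/(1030/9) = 9/1030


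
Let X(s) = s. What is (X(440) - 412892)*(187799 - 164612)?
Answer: -9563524524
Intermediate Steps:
(X(440) - 412892)*(187799 - 164612) = (440 - 412892)*(187799 - 164612) = -412452*23187 = -9563524524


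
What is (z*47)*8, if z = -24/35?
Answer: -9024/35 ≈ -257.83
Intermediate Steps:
z = -24/35 (z = -24*1/35 = -24/35 ≈ -0.68571)
(z*47)*8 = -24/35*47*8 = -1128/35*8 = -9024/35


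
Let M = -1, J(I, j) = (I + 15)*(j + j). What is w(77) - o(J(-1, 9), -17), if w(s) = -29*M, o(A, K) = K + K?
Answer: 63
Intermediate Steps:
J(I, j) = 2*j*(15 + I) (J(I, j) = (15 + I)*(2*j) = 2*j*(15 + I))
o(A, K) = 2*K
w(s) = 29 (w(s) = -29*(-1) = 29)
w(77) - o(J(-1, 9), -17) = 29 - 2*(-17) = 29 - 1*(-34) = 29 + 34 = 63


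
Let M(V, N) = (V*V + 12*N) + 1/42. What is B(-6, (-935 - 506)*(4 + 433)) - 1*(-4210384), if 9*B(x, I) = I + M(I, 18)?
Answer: 16656392089849/378 ≈ 4.4065e+10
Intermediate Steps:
M(V, N) = 1/42 + V² + 12*N (M(V, N) = (V² + 12*N) + 1/42 = 1/42 + V² + 12*N)
B(x, I) = 9073/378 + I/9 + I²/9 (B(x, I) = (I + (1/42 + I² + 12*18))/9 = (I + (1/42 + I² + 216))/9 = (I + (9073/42 + I²))/9 = (9073/42 + I + I²)/9 = 9073/378 + I/9 + I²/9)
B(-6, (-935 - 506)*(4 + 433)) - 1*(-4210384) = (9073/378 + ((-935 - 506)*(4 + 433))/9 + ((-935 - 506)*(4 + 433))²/9) - 1*(-4210384) = (9073/378 + (-1441*437)/9 + (-1441*437)²/9) + 4210384 = (9073/378 + (⅑)*(-629717) + (⅑)*(-629717)²) + 4210384 = (9073/378 - 629717/9 + (⅑)*396543500089) + 4210384 = (9073/378 - 629717/9 + 396543500089/9) + 4210384 = 16654800564697/378 + 4210384 = 16656392089849/378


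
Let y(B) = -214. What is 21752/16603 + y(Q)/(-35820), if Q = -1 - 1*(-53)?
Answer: 391354841/297359730 ≈ 1.3161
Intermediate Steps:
Q = 52 (Q = -1 + 53 = 52)
21752/16603 + y(Q)/(-35820) = 21752/16603 - 214/(-35820) = 21752*(1/16603) - 214*(-1/35820) = 21752/16603 + 107/17910 = 391354841/297359730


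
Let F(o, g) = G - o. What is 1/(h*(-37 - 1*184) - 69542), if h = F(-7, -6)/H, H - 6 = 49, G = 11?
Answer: -55/3828788 ≈ -1.4365e-5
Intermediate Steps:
H = 55 (H = 6 + 49 = 55)
F(o, g) = 11 - o
h = 18/55 (h = (11 - 1*(-7))/55 = (11 + 7)*(1/55) = 18*(1/55) = 18/55 ≈ 0.32727)
1/(h*(-37 - 1*184) - 69542) = 1/(18*(-37 - 1*184)/55 - 69542) = 1/(18*(-37 - 184)/55 - 69542) = 1/((18/55)*(-221) - 69542) = 1/(-3978/55 - 69542) = 1/(-3828788/55) = -55/3828788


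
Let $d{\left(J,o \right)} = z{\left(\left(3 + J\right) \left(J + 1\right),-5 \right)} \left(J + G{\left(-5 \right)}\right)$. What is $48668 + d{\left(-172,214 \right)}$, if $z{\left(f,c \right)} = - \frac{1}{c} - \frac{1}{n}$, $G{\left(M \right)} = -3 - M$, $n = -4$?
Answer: $\frac{97183}{2} \approx 48592.0$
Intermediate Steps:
$z{\left(f,c \right)} = \frac{1}{4} - \frac{1}{c}$ ($z{\left(f,c \right)} = - \frac{1}{c} - \frac{1}{-4} = - \frac{1}{c} - - \frac{1}{4} = - \frac{1}{c} + \frac{1}{4} = \frac{1}{4} - \frac{1}{c}$)
$d{\left(J,o \right)} = \frac{9}{10} + \frac{9 J}{20}$ ($d{\left(J,o \right)} = \frac{-4 - 5}{4 \left(-5\right)} \left(J - -2\right) = \frac{1}{4} \left(- \frac{1}{5}\right) \left(-9\right) \left(J + \left(-3 + 5\right)\right) = \frac{9 \left(J + 2\right)}{20} = \frac{9 \left(2 + J\right)}{20} = \frac{9}{10} + \frac{9 J}{20}$)
$48668 + d{\left(-172,214 \right)} = 48668 + \left(\frac{9}{10} + \frac{9}{20} \left(-172\right)\right) = 48668 + \left(\frac{9}{10} - \frac{387}{5}\right) = 48668 - \frac{153}{2} = \frac{97183}{2}$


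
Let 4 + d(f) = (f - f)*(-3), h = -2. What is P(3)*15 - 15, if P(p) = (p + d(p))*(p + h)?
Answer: -30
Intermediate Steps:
d(f) = -4 (d(f) = -4 + (f - f)*(-3) = -4 + 0*(-3) = -4 + 0 = -4)
P(p) = (-4 + p)*(-2 + p) (P(p) = (p - 4)*(p - 2) = (-4 + p)*(-2 + p))
P(3)*15 - 15 = (8 + 3**2 - 6*3)*15 - 15 = (8 + 9 - 18)*15 - 15 = -1*15 - 15 = -15 - 15 = -30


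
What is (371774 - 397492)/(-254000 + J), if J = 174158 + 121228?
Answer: -12859/20693 ≈ -0.62142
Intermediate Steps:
J = 295386
(371774 - 397492)/(-254000 + J) = (371774 - 397492)/(-254000 + 295386) = -25718/41386 = -25718*1/41386 = -12859/20693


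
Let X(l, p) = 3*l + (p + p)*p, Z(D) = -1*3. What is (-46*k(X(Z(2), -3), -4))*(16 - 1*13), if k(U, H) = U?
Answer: -1242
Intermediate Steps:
Z(D) = -3
X(l, p) = 2*p² + 3*l (X(l, p) = 3*l + (2*p)*p = 3*l + 2*p² = 2*p² + 3*l)
(-46*k(X(Z(2), -3), -4))*(16 - 1*13) = (-46*(2*(-3)² + 3*(-3)))*(16 - 1*13) = (-46*(2*9 - 9))*(16 - 13) = -46*(18 - 9)*3 = -46*9*3 = -414*3 = -1242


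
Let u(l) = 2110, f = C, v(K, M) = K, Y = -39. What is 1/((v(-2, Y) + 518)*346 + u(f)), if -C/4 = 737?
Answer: 1/180646 ≈ 5.5357e-6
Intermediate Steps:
C = -2948 (C = -4*737 = -2948)
f = -2948
1/((v(-2, Y) + 518)*346 + u(f)) = 1/((-2 + 518)*346 + 2110) = 1/(516*346 + 2110) = 1/(178536 + 2110) = 1/180646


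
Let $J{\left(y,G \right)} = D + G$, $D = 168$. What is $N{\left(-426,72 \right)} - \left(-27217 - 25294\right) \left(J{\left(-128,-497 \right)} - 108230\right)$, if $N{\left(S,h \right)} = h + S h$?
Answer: $-5700572249$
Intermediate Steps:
$J{\left(y,G \right)} = 168 + G$
$N{\left(-426,72 \right)} - \left(-27217 - 25294\right) \left(J{\left(-128,-497 \right)} - 108230\right) = 72 \left(1 - 426\right) - \left(-27217 - 25294\right) \left(\left(168 - 497\right) - 108230\right) = 72 \left(-425\right) - - 52511 \left(-329 - 108230\right) = -30600 - \left(-52511\right) \left(-108559\right) = -30600 - 5700541649 = -5700572249$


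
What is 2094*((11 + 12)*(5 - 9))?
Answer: -192648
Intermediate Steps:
2094*((11 + 12)*(5 - 9)) = 2094*(23*(-4)) = 2094*(-92) = -192648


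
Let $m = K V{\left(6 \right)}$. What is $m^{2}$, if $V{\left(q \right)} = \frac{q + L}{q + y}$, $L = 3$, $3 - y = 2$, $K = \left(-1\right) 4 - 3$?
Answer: $81$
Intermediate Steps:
$K = -7$ ($K = -4 - 3 = -7$)
$y = 1$ ($y = 3 - 2 = 1$)
$V{\left(q \right)} = \frac{3 + q}{1 + q}$ ($V{\left(q \right)} = \frac{q + 3}{q + 1} = \frac{3 + q}{1 + q}$)
$m = -9$ ($m = - 7 \frac{3 + 6}{1 + 6} = - 7 \cdot \frac{1}{7} \cdot 9 = \left(-7\right) \frac{9}{7} = -9$)
$m^{2} = \left(-9\right)^{2} = 81$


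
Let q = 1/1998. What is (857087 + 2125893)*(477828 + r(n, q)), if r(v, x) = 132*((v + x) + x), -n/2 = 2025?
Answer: -56393332355360/333 ≈ -1.6935e+11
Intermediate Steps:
n = -4050 (n = -2*2025 = -4050)
q = 1/1998 ≈ 0.00050050
r(v, x) = 132*v + 264*x (r(v, x) = 132*(v + 2*x) = 132*v + 264*x)
(857087 + 2125893)*(477828 + r(n, q)) = (857087 + 2125893)*(477828 + (132*(-4050) + 264*(1/1998))) = 2982980*(477828 + (-534600 + 44/333)) = 2982980*(477828 - 178021756/333) = 2982980*(-18905032/333) = -56393332355360/333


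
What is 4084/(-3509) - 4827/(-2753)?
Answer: 5694691/9660277 ≈ 0.58950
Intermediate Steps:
4084/(-3509) - 4827/(-2753) = 4084*(-1/3509) - 4827*(-1/2753) = -4084/3509 + 4827/2753 = 5694691/9660277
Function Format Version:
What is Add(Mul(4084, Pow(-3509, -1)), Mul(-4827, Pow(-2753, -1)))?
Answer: Rational(5694691, 9660277) ≈ 0.58950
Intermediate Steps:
Add(Mul(4084, Pow(-3509, -1)), Mul(-4827, Pow(-2753, -1))) = Add(Mul(4084, Rational(-1, 3509)), Mul(-4827, Rational(-1, 2753))) = Add(Rational(-4084, 3509), Rational(4827, 2753)) = Rational(5694691, 9660277)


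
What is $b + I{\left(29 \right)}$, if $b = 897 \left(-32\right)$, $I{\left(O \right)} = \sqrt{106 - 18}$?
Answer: $-28704 + 2 \sqrt{22} \approx -28695.0$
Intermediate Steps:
$I{\left(O \right)} = 2 \sqrt{22}$ ($I{\left(O \right)} = \sqrt{106 + \left(-34 + 16\right)} = \sqrt{106 - 18} = \sqrt{88} = 2 \sqrt{22}$)
$b = -28704$
$b + I{\left(29 \right)} = -28704 + 2 \sqrt{22}$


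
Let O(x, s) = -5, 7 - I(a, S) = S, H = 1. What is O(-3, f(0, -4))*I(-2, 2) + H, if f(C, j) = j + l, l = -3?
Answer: -24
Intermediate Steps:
f(C, j) = -3 + j (f(C, j) = j - 3 = -3 + j)
I(a, S) = 7 - S
O(-3, f(0, -4))*I(-2, 2) + H = -5*(7 - 1*2) + 1 = -5*(7 - 2) + 1 = -5*5 + 1 = -25 + 1 = -24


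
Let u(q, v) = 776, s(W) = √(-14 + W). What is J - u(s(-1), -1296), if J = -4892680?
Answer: -4893456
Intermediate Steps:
J - u(s(-1), -1296) = -4892680 - 1*776 = -4892680 - 776 = -4893456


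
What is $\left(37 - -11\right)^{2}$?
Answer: $2304$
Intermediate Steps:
$\left(37 - -11\right)^{2} = \left(37 + \left(-28 + 39\right)\right)^{2} = \left(37 + 11\right)^{2} = 48^{2} = 2304$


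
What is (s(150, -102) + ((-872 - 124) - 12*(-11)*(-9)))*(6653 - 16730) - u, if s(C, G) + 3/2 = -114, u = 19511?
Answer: 46305101/2 ≈ 2.3153e+7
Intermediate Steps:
s(C, G) = -231/2 (s(C, G) = -3/2 - 114 = -231/2)
(s(150, -102) + ((-872 - 124) - 12*(-11)*(-9)))*(6653 - 16730) - u = (-231/2 + ((-872 - 124) - 12*(-11)*(-9)))*(6653 - 16730) - 1*19511 = (-231/2 + (-996 + 132*(-9)))*(-10077) - 19511 = (-231/2 + (-996 - 1188))*(-10077) - 19511 = (-231/2 - 2184)*(-10077) - 19511 = -4599/2*(-10077) - 19511 = 46344123/2 - 19511 = 46305101/2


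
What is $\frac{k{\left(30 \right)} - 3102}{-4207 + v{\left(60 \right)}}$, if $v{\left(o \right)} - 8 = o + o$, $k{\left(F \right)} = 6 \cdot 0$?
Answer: $\frac{3102}{4079} \approx 0.76048$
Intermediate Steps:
$k{\left(F \right)} = 0$
$v{\left(o \right)} = 8 + 2 o$ ($v{\left(o \right)} = 8 + \left(o + o\right) = 8 + 2 o$)
$\frac{k{\left(30 \right)} - 3102}{-4207 + v{\left(60 \right)}} = \frac{0 - 3102}{-4207 + \left(8 + 2 \cdot 60\right)} = - \frac{3102}{-4207 + \left(8 + 120\right)} = - \frac{3102}{-4207 + 128} = - \frac{3102}{-4079} = \left(-3102\right) \left(- \frac{1}{4079}\right) = \frac{3102}{4079}$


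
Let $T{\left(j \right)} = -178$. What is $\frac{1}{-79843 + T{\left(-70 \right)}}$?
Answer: $- \frac{1}{80021} \approx -1.2497 \cdot 10^{-5}$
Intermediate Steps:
$\frac{1}{-79843 + T{\left(-70 \right)}} = \frac{1}{-79843 - 178} = \frac{1}{-80021} = - \frac{1}{80021}$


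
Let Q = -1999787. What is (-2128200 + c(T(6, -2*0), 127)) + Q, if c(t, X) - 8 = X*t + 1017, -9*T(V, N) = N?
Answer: -4126962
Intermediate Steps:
T(V, N) = -N/9
c(t, X) = 1025 + X*t (c(t, X) = 8 + (X*t + 1017) = 8 + (1017 + X*t) = 1025 + X*t)
(-2128200 + c(T(6, -2*0), 127)) + Q = (-2128200 + (1025 + 127*(-(-2)*0/9))) - 1999787 = (-2128200 + (1025 + 127*(-1/9*0))) - 1999787 = (-2128200 + (1025 + 127*0)) - 1999787 = (-2128200 + (1025 + 0)) - 1999787 = (-2128200 + 1025) - 1999787 = -2127175 - 1999787 = -4126962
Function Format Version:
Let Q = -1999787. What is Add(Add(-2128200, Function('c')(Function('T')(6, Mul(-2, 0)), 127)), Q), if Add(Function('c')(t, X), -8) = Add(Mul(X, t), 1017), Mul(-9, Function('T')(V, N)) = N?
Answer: -4126962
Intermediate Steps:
Function('T')(V, N) = Mul(Rational(-1, 9), N)
Function('c')(t, X) = Add(1025, Mul(X, t)) (Function('c')(t, X) = Add(8, Add(Mul(X, t), 1017)) = Add(8, Add(1017, Mul(X, t))) = Add(1025, Mul(X, t)))
Add(Add(-2128200, Function('c')(Function('T')(6, Mul(-2, 0)), 127)), Q) = Add(Add(-2128200, Add(1025, Mul(127, Mul(Rational(-1, 9), Mul(-2, 0))))), -1999787) = Add(Add(-2128200, Add(1025, Mul(127, Mul(Rational(-1, 9), 0)))), -1999787) = Add(Add(-2128200, Add(1025, Mul(127, 0))), -1999787) = Add(Add(-2128200, Add(1025, 0)), -1999787) = Add(Add(-2128200, 1025), -1999787) = Add(-2127175, -1999787) = -4126962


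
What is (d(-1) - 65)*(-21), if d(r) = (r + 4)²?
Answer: 1176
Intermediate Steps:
d(r) = (4 + r)²
(d(-1) - 65)*(-21) = ((4 - 1)² - 65)*(-21) = (3² - 65)*(-21) = (9 - 65)*(-21) = -56*(-21) = 1176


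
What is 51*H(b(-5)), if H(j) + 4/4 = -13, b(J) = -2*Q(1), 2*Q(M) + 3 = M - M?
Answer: -714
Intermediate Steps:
Q(M) = -3/2 (Q(M) = -3/2 + (M - M)/2 = -3/2 + (½)*0 = -3/2 + 0 = -3/2)
b(J) = 3 (b(J) = -2*(-3/2) = 3)
H(j) = -14 (H(j) = -1 - 13 = -14)
51*H(b(-5)) = 51*(-14) = -714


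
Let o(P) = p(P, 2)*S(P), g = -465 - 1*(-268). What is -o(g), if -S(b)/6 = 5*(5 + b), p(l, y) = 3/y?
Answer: -8640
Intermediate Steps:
S(b) = -150 - 30*b (S(b) = -30*(5 + b) = -6*(25 + 5*b) = -150 - 30*b)
g = -197 (g = -465 + 268 = -197)
o(P) = -225 - 45*P (o(P) = (3/2)*(-150 - 30*P) = (3*(½))*(-150 - 30*P) = 3*(-150 - 30*P)/2 = -225 - 45*P)
-o(g) = -(-225 - 45*(-197)) = -(-225 + 8865) = -1*8640 = -8640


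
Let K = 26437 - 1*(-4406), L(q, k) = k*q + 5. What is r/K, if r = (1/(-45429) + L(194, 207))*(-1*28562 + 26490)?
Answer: -3780498526672/1401166647 ≈ -2698.1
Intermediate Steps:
L(q, k) = 5 + k*q
r = -3780498526672/45429 (r = (1/(-45429) + (5 + 207*194))*(-1*28562 + 26490) = (-1/45429 + (5 + 40158))*(-28562 + 26490) = (-1/45429 + 40163)*(-2072) = (1824564926/45429)*(-2072) = -3780498526672/45429 ≈ -8.3218e+7)
K = 30843 (K = 26437 + 4406 = 30843)
r/K = -3780498526672/45429/30843 = -3780498526672/45429*1/30843 = -3780498526672/1401166647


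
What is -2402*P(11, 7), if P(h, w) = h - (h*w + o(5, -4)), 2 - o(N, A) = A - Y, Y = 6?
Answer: 187356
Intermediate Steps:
o(N, A) = 8 - A (o(N, A) = 2 - (A - 1*6) = 2 - (A - 6) = 2 - (-6 + A) = 2 + (6 - A) = 8 - A)
P(h, w) = -12 + h - h*w (P(h, w) = h - (h*w + (8 - 1*(-4))) = h - (h*w + (8 + 4)) = h - (h*w + 12) = h - (12 + h*w) = h + (-12 - h*w) = -12 + h - h*w)
-2402*P(11, 7) = -2402*(-12 + 11 - 1*11*7) = -2402*(-12 + 11 - 77) = -2402*(-78) = 187356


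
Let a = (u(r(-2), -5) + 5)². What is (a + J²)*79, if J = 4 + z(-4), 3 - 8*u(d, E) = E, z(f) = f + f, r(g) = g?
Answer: 4108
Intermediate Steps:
z(f) = 2*f
u(d, E) = 3/8 - E/8
J = -4 (J = 4 + 2*(-4) = 4 - 8 = -4)
a = 36 (a = ((3/8 - ⅛*(-5)) + 5)² = ((3/8 + 5/8) + 5)² = (1 + 5)² = 6² = 36)
(a + J²)*79 = (36 + (-4)²)*79 = (36 + 16)*79 = 52*79 = 4108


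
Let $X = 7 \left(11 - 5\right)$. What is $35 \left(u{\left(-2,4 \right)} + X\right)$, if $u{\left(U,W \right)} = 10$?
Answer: $1820$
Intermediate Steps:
$X = 42$ ($X = 7 \cdot 6 = 42$)
$35 \left(u{\left(-2,4 \right)} + X\right) = 35 \left(10 + 42\right) = 35 \cdot 52 = 1820$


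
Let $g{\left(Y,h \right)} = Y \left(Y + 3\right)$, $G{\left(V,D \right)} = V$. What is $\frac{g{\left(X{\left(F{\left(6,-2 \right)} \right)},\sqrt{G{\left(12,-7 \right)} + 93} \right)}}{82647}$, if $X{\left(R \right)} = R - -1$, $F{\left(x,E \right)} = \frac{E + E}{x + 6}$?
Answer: $\frac{22}{743823} \approx 2.9577 \cdot 10^{-5}$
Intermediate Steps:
$F{\left(x,E \right)} = \frac{2 E}{6 + x}$
$X{\left(R \right)} = 1 + R$ ($X{\left(R \right)} = R + 1 = 1 + R$)
$g{\left(Y,h \right)} = Y \left(3 + Y\right)$
$\frac{g{\left(X{\left(F{\left(6,-2 \right)} \right)},\sqrt{G{\left(12,-7 \right)} + 93} \right)}}{82647} = \frac{\left(1 + 2 \left(-2\right) \frac{1}{6 + 6}\right) \left(3 + \left(1 + 2 \left(-2\right) \frac{1}{6 + 6}\right)\right)}{82647} = \left(1 + 2 \left(-2\right) \frac{1}{12}\right) \left(3 + \left(1 + 2 \left(-2\right) \frac{1}{12}\right)\right) \frac{1}{82647} = \left(1 - \frac{1}{3}\right) \left(3 + \left(1 - \frac{1}{3}\right)\right) \frac{1}{82647} = \frac{2 \left(3 + \frac{2}{3}\right)}{3} \cdot \frac{1}{82647} = \frac{2}{3} \cdot \frac{11}{3} \cdot \frac{1}{82647} = \frac{22}{9} \cdot \frac{1}{82647} = \frac{22}{743823}$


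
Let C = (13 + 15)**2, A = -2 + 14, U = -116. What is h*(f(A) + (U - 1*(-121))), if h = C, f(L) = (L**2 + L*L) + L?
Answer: 239120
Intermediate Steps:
A = 12
f(L) = L + 2*L**2 (f(L) = (L**2 + L**2) + L = 2*L**2 + L = L + 2*L**2)
C = 784 (C = 28**2 = 784)
h = 784
h*(f(A) + (U - 1*(-121))) = 784*(12*(1 + 2*12) + (-116 - 1*(-121))) = 784*(12*(1 + 24) + (-116 + 121)) = 784*(12*25 + 5) = 784*(300 + 5) = 784*305 = 239120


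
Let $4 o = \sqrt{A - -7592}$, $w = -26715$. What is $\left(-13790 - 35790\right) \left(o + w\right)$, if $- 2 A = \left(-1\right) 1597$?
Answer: $1324529700 - \frac{12395 \sqrt{33562}}{2} \approx 1.3234 \cdot 10^{9}$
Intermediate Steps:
$A = \frac{1597}{2}$ ($A = - \frac{\left(-1\right) 1597}{2} = \left(- \frac{1}{2}\right) \left(-1597\right) = \frac{1597}{2} \approx 798.5$)
$o = \frac{\sqrt{33562}}{8}$ ($o = \frac{\sqrt{\frac{1597}{2} - -7592}}{4} = \frac{\sqrt{\frac{1597}{2} + \left(-758 + 8350\right)}}{4} = \frac{\sqrt{\frac{1597}{2} + 7592}}{4} = \frac{\sqrt{\frac{16781}{2}}}{4} = \frac{\frac{1}{2} \sqrt{33562}}{4} = \frac{\sqrt{33562}}{8} \approx 22.9$)
$\left(-13790 - 35790\right) \left(o + w\right) = \left(-13790 - 35790\right) \left(\frac{\sqrt{33562}}{8} - 26715\right) = - 49580 \left(-26715 + \frac{\sqrt{33562}}{8}\right) = 1324529700 - \frac{12395 \sqrt{33562}}{2}$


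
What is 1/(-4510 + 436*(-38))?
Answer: -1/21078 ≈ -4.7443e-5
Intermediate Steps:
1/(-4510 + 436*(-38)) = 1/(-4510 - 16568) = 1/(-21078) = -1/21078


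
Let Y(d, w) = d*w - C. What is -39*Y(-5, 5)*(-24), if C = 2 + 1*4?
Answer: -29016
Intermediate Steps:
C = 6 (C = 2 + 4 = 6)
Y(d, w) = -6 + d*w (Y(d, w) = d*w - 1*6 = d*w - 6 = -6 + d*w)
-39*Y(-5, 5)*(-24) = -39*(-6 - 5*5)*(-24) = -39*(-6 - 25)*(-24) = -39*(-31)*(-24) = 1209*(-24) = -29016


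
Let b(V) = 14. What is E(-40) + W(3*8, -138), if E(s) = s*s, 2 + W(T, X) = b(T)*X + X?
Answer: -472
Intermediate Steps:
W(T, X) = -2 + 15*X (W(T, X) = -2 + (14*X + X) = -2 + 15*X)
E(s) = s²
E(-40) + W(3*8, -138) = (-40)² + (-2 + 15*(-138)) = 1600 + (-2 - 2070) = 1600 - 2072 = -472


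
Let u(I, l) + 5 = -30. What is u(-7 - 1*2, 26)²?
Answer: 1225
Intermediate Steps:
u(I, l) = -35 (u(I, l) = -5 - 30 = -35)
u(-7 - 1*2, 26)² = (-35)² = 1225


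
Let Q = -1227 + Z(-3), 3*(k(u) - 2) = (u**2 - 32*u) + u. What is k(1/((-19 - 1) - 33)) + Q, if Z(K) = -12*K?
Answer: -3339353/2809 ≈ -1188.8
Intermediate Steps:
k(u) = 2 - 31*u/3 + u**2/3 (k(u) = 2 + ((u**2 - 32*u) + u)/3 = 2 + (u**2 - 31*u)/3 = 2 + (-31*u/3 + u**2/3) = 2 - 31*u/3 + u**2/3)
Q = -1191 (Q = -1227 - 12*(-3) = -1227 + 36 = -1191)
k(1/((-19 - 1) - 33)) + Q = (2 - 31/(3*((-19 - 1) - 33)) + (1/((-19 - 1) - 33))**2/3) - 1191 = (2 - 31/(3*(-20 - 33)) + (1/(-20 - 33))**2/3) - 1191 = (2 - 31/3/(-53) + (1/(-53))**2/3) - 1191 = (2 - 31/3*(-1/53) + (-1/53)**2/3) - 1191 = (2 + 31/159 + (1/3)*(1/2809)) - 1191 = (2 + 31/159 + 1/8427) - 1191 = 6166/2809 - 1191 = -3339353/2809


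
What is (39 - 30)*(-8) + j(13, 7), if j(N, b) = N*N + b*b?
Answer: 146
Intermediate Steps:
j(N, b) = N**2 + b**2
(39 - 30)*(-8) + j(13, 7) = (39 - 30)*(-8) + (13**2 + 7**2) = 9*(-8) + (169 + 49) = -72 + 218 = 146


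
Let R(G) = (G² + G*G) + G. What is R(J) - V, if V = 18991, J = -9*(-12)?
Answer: 4445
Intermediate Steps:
J = 108
R(G) = G + 2*G² (R(G) = (G² + G²) + G = 2*G² + G = G + 2*G²)
R(J) - V = 108*(1 + 2*108) - 1*18991 = 108*(1 + 216) - 18991 = 108*217 - 18991 = 23436 - 18991 = 4445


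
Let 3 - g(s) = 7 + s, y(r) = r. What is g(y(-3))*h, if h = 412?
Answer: -412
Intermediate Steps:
g(s) = -4 - s (g(s) = 3 - (7 + s) = 3 + (-7 - s) = -4 - s)
g(y(-3))*h = (-4 - 1*(-3))*412 = (-4 + 3)*412 = -1*412 = -412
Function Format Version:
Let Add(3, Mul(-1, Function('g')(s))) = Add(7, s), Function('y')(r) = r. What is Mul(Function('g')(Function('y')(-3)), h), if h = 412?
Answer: -412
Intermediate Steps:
Function('g')(s) = Add(-4, Mul(-1, s)) (Function('g')(s) = Add(3, Mul(-1, Add(7, s))) = Add(3, Add(-7, Mul(-1, s))) = Add(-4, Mul(-1, s)))
Mul(Function('g')(Function('y')(-3)), h) = Mul(Add(-4, Mul(-1, -3)), 412) = Mul(Add(-4, 3), 412) = Mul(-1, 412) = -412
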